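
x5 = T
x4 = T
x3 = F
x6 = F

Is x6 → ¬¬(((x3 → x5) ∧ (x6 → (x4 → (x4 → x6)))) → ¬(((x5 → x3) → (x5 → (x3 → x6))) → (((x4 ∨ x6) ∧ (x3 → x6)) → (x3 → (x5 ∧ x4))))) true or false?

Substituting x5=T, x4=T, x3=F, x6=F:
x3 → x5 = F → T = T
x4 → x6 = T → F = F
x4 → (x4 → x6) = T → F = F
x6 → (x4 → (x4 → x6)) = F → F = T
(x3 → x5) ∧ (x6 → (x4 → (x4 → x6))) = T ∧ T = T
x5 → x3 = T → F = F
x3 → x6 = F → F = T
x5 → (x3 → x6) = T → T = T
(x5 → x3) → (x5 → (x3 → x6)) = F → T = T
x4 ∨ x6 = T ∨ F = T
x3 → x6 = F → F = T
(x4 ∨ x6) ∧ (x3 → x6) = T ∧ T = T
x5 ∧ x4 = T ∧ T = T
x3 → (x5 ∧ x4) = F → T = T
((x4 ∨ x6) ∧ (x3 → x6)) → (x3 → (x5 ∧ x4)) = T → T = T
((x5 → x3) → (x5 → (x3 → x6))) → (((x4 ∨ x6) ∧ (x3 → x6)) → (x3 → (x5 ∧ x4))) = T → T = T
¬(((x5 → x3) → (x5 → (x3 → x6))) → (((x4 ∨ x6) ∧ (x3 → x6)) → (x3 → (x5 ∧ x4)))) = ¬T = F
((x3 → x5) ∧ (x6 → (x4 → (x4 → x6)))) → ¬(((x5 → x3) → (x5 → (x3 → x6))) → (((x4 ∨ x6) ∧ (x3 → x6)) → (x3 → (x5 ∧ x4)))) = T → F = F
¬(((x3 → x5) ∧ (x6 → (x4 → (x4 → x6)))) → ¬(((x5 → x3) → (x5 → (x3 → x6))) → (((x4 ∨ x6) ∧ (x3 → x6)) → (x3 → (x5 ∧ x4))))) = ¬F = T
¬¬(((x3 → x5) ∧ (x6 → (x4 → (x4 → x6)))) → ¬(((x5 → x3) → (x5 → (x3 → x6))) → (((x4 ∨ x6) ∧ (x3 → x6)) → (x3 → (x5 ∧ x4))))) = ¬T = F
x6 → ¬¬(((x3 → x5) ∧ (x6 → (x4 → (x4 → x6)))) → ¬(((x5 → x3) → (x5 → (x3 → x6))) → (((x4 ∨ x6) ∧ (x3 → x6)) → (x3 → (x5 ∧ x4))))) = F → F = T

T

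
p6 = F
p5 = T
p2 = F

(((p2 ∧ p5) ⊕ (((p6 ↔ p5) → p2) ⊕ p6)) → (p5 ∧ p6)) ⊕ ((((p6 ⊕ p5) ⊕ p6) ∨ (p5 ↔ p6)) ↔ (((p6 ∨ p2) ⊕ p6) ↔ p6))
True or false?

T

p2 ∧ p5 = F ∧ T = F
p6 ↔ p5 = F ↔ T = F
(p6 ↔ p5) → p2 = F → F = T
((p6 ↔ p5) → p2) ⊕ p6 = T ⊕ F = T
(p2 ∧ p5) ⊕ (((p6 ↔ p5) → p2) ⊕ p6) = F ⊕ T = T
p5 ∧ p6 = T ∧ F = F
((p2 ∧ p5) ⊕ (((p6 ↔ p5) → p2) ⊕ p6)) → (p5 ∧ p6) = T → F = F
p6 ⊕ p5 = F ⊕ T = T
(p6 ⊕ p5) ⊕ p6 = T ⊕ F = T
p5 ↔ p6 = T ↔ F = F
((p6 ⊕ p5) ⊕ p6) ∨ (p5 ↔ p6) = T ∨ F = T
p6 ∨ p2 = F ∨ F = F
(p6 ∨ p2) ⊕ p6 = F ⊕ F = F
((p6 ∨ p2) ⊕ p6) ↔ p6 = F ↔ F = T
(((p6 ⊕ p5) ⊕ p6) ∨ (p5 ↔ p6)) ↔ (((p6 ∨ p2) ⊕ p6) ↔ p6) = T ↔ T = T
(((p2 ∧ p5) ⊕ (((p6 ↔ p5) → p2) ⊕ p6)) → (p5 ∧ p6)) ⊕ ((((p6 ⊕ p5) ⊕ p6) ∨ (p5 ↔ p6)) ↔ (((p6 ∨ p2) ⊕ p6) ↔ p6)) = F ⊕ T = T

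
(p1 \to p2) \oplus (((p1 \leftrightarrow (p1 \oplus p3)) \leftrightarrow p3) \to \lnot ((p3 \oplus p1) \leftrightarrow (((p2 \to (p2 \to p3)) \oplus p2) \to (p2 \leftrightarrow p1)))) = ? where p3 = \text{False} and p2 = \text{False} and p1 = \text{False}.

p1 \to p2 = \text{False} \to \text{False} = \text{True}
p1 \oplus p3 = \text{False} \oplus \text{False} = \text{False}
p1 \leftrightarrow (p1 \oplus p3) = \text{False} \leftrightarrow \text{False} = \text{True}
(p1 \leftrightarrow (p1 \oplus p3)) \leftrightarrow p3 = \text{True} \leftrightarrow \text{False} = \text{False}
p3 \oplus p1 = \text{False} \oplus \text{False} = \text{False}
p2 \to p3 = \text{False} \to \text{False} = \text{True}
p2 \to (p2 \to p3) = \text{False} \to \text{True} = \text{True}
(p2 \to (p2 \to p3)) \oplus p2 = \text{True} \oplus \text{False} = \text{True}
p2 \leftrightarrow p1 = \text{False} \leftrightarrow \text{False} = \text{True}
((p2 \to (p2 \to p3)) \oplus p2) \to (p2 \leftrightarrow p1) = \text{True} \to \text{True} = \text{True}
(p3 \oplus p1) \leftrightarrow (((p2 \to (p2 \to p3)) \oplus p2) \to (p2 \leftrightarrow p1)) = \text{False} \leftrightarrow \text{True} = \text{False}
\lnot ((p3 \oplus p1) \leftrightarrow (((p2 \to (p2 \to p3)) \oplus p2) \to (p2 \leftrightarrow p1))) = \lnot \text{False} = \text{True}
((p1 \leftrightarrow (p1 \oplus p3)) \leftrightarrow p3) \to \lnot ((p3 \oplus p1) \leftrightarrow (((p2 \to (p2 \to p3)) \oplus p2) \to (p2 \leftrightarrow p1))) = \text{False} \to \text{True} = \text{True}
(p1 \to p2) \oplus (((p1 \leftrightarrow (p1 \oplus p3)) \leftrightarrow p3) \to \lnot ((p3 \oplus p1) \leftrightarrow (((p2 \to (p2 \to p3)) \oplus p2) \to (p2 \leftrightarrow p1)))) = \text{True} \oplus \text{True} = \text{False}

\text{False}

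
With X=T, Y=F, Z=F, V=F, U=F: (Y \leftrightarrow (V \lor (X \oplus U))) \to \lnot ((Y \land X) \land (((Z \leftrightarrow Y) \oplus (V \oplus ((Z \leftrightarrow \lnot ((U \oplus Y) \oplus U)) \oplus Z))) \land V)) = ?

Substituting X=T, Y=F, Z=F, V=F, U=F:
X \oplus U = T \oplus F = T
V \lor (X \oplus U) = F \lor T = T
Y \leftrightarrow (V \lor (X \oplus U)) = F \leftrightarrow T = F
Y \land X = F \land T = F
Z \leftrightarrow Y = F \leftrightarrow F = T
U \oplus Y = F \oplus F = F
(U \oplus Y) \oplus U = F \oplus F = F
\lnot ((U \oplus Y) \oplus U) = \lnot F = T
Z \leftrightarrow \lnot ((U \oplus Y) \oplus U) = F \leftrightarrow T = F
(Z \leftrightarrow \lnot ((U \oplus Y) \oplus U)) \oplus Z = F \oplus F = F
V \oplus ((Z \leftrightarrow \lnot ((U \oplus Y) \oplus U)) \oplus Z) = F \oplus F = F
(Z \leftrightarrow Y) \oplus (V \oplus ((Z \leftrightarrow \lnot ((U \oplus Y) \oplus U)) \oplus Z)) = T \oplus F = T
((Z \leftrightarrow Y) \oplus (V \oplus ((Z \leftrightarrow \lnot ((U \oplus Y) \oplus U)) \oplus Z))) \land V = T \land F = F
(Y \land X) \land (((Z \leftrightarrow Y) \oplus (V \oplus ((Z \leftrightarrow \lnot ((U \oplus Y) \oplus U)) \oplus Z))) \land V) = F \land F = F
\lnot ((Y \land X) \land (((Z \leftrightarrow Y) \oplus (V \oplus ((Z \leftrightarrow \lnot ((U \oplus Y) \oplus U)) \oplus Z))) \land V)) = \lnot F = T
(Y \leftrightarrow (V \lor (X \oplus U))) \to \lnot ((Y \land X) \land (((Z \leftrightarrow Y) \oplus (V \oplus ((Z \leftrightarrow \lnot ((U \oplus Y) \oplus U)) \oplus Z))) \land V)) = F \to T = T

T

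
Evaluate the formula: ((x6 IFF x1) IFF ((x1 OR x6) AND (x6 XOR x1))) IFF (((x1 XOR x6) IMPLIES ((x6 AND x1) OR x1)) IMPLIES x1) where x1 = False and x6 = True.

x6 IFF x1 = True IFF False = False
x1 OR x6 = False OR True = True
x6 XOR x1 = True XOR False = True
(x1 OR x6) AND (x6 XOR x1) = True AND True = True
(x6 IFF x1) IFF ((x1 OR x6) AND (x6 XOR x1)) = False IFF True = False
x1 XOR x6 = False XOR True = True
x6 AND x1 = True AND False = False
(x6 AND x1) OR x1 = False OR False = False
(x1 XOR x6) IMPLIES ((x6 AND x1) OR x1) = True IMPLIES False = False
((x1 XOR x6) IMPLIES ((x6 AND x1) OR x1)) IMPLIES x1 = False IMPLIES False = True
((x6 IFF x1) IFF ((x1 OR x6) AND (x6 XOR x1))) IFF (((x1 XOR x6) IMPLIES ((x6 AND x1) OR x1)) IMPLIES x1) = False IFF True = False

False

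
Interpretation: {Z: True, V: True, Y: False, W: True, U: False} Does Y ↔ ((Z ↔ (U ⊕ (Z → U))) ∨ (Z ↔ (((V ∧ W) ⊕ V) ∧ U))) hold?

True

Z → U = True → False = False
U ⊕ (Z → U) = False ⊕ False = False
Z ↔ (U ⊕ (Z → U)) = True ↔ False = False
V ∧ W = True ∧ True = True
(V ∧ W) ⊕ V = True ⊕ True = False
((V ∧ W) ⊕ V) ∧ U = False ∧ False = False
Z ↔ (((V ∧ W) ⊕ V) ∧ U) = True ↔ False = False
(Z ↔ (U ⊕ (Z → U))) ∨ (Z ↔ (((V ∧ W) ⊕ V) ∧ U)) = False ∨ False = False
Y ↔ ((Z ↔ (U ⊕ (Z → U))) ∨ (Z ↔ (((V ∧ W) ⊕ V) ∧ U))) = False ↔ False = True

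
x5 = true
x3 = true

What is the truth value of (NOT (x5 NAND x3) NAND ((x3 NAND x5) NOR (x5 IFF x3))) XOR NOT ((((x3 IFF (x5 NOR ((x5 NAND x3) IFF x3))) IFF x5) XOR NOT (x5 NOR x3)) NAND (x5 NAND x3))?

true

x5 NAND x3 = true NAND true = false
NOT (x5 NAND x3) = NOT false = true
x3 NAND x5 = true NAND true = false
x5 IFF x3 = true IFF true = true
(x3 NAND x5) NOR (x5 IFF x3) = false NOR true = false
NOT (x5 NAND x3) NAND ((x3 NAND x5) NOR (x5 IFF x3)) = true NAND false = true
x5 NAND x3 = true NAND true = false
(x5 NAND x3) IFF x3 = false IFF true = false
x5 NOR ((x5 NAND x3) IFF x3) = true NOR false = false
x3 IFF (x5 NOR ((x5 NAND x3) IFF x3)) = true IFF false = false
(x3 IFF (x5 NOR ((x5 NAND x3) IFF x3))) IFF x5 = false IFF true = false
x5 NOR x3 = true NOR true = false
NOT (x5 NOR x3) = NOT false = true
((x3 IFF (x5 NOR ((x5 NAND x3) IFF x3))) IFF x5) XOR NOT (x5 NOR x3) = false XOR true = true
x5 NAND x3 = true NAND true = false
(((x3 IFF (x5 NOR ((x5 NAND x3) IFF x3))) IFF x5) XOR NOT (x5 NOR x3)) NAND (x5 NAND x3) = true NAND false = true
NOT ((((x3 IFF (x5 NOR ((x5 NAND x3) IFF x3))) IFF x5) XOR NOT (x5 NOR x3)) NAND (x5 NAND x3)) = NOT true = false
(NOT (x5 NAND x3) NAND ((x3 NAND x5) NOR (x5 IFF x3))) XOR NOT ((((x3 IFF (x5 NOR ((x5 NAND x3) IFF x3))) IFF x5) XOR NOT (x5 NOR x3)) NAND (x5 NAND x3)) = true XOR false = true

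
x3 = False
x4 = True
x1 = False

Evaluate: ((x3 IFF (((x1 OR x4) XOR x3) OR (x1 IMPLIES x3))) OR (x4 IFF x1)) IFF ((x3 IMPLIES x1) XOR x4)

True

x1 OR x4 = False OR True = True
(x1 OR x4) XOR x3 = True XOR False = True
x1 IMPLIES x3 = False IMPLIES False = True
((x1 OR x4) XOR x3) OR (x1 IMPLIES x3) = True OR True = True
x3 IFF (((x1 OR x4) XOR x3) OR (x1 IMPLIES x3)) = False IFF True = False
x4 IFF x1 = True IFF False = False
(x3 IFF (((x1 OR x4) XOR x3) OR (x1 IMPLIES x3))) OR (x4 IFF x1) = False OR False = False
x3 IMPLIES x1 = False IMPLIES False = True
(x3 IMPLIES x1) XOR x4 = True XOR True = False
((x3 IFF (((x1 OR x4) XOR x3) OR (x1 IMPLIES x3))) OR (x4 IFF x1)) IFF ((x3 IMPLIES x1) XOR x4) = False IFF False = True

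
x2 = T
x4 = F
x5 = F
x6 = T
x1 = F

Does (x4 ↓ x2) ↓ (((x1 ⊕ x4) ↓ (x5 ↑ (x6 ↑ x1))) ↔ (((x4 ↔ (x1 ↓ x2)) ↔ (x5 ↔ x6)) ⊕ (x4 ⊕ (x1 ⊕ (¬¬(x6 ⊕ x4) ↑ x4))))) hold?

T

x4 ↓ x2 = F ↓ T = F
x1 ⊕ x4 = F ⊕ F = F
x6 ↑ x1 = T ↑ F = T
x5 ↑ (x6 ↑ x1) = F ↑ T = T
(x1 ⊕ x4) ↓ (x5 ↑ (x6 ↑ x1)) = F ↓ T = F
x1 ↓ x2 = F ↓ T = F
x4 ↔ (x1 ↓ x2) = F ↔ F = T
x5 ↔ x6 = F ↔ T = F
(x4 ↔ (x1 ↓ x2)) ↔ (x5 ↔ x6) = T ↔ F = F
x6 ⊕ x4 = T ⊕ F = T
¬(x6 ⊕ x4) = ¬T = F
¬¬(x6 ⊕ x4) = ¬F = T
¬¬(x6 ⊕ x4) ↑ x4 = T ↑ F = T
x1 ⊕ (¬¬(x6 ⊕ x4) ↑ x4) = F ⊕ T = T
x4 ⊕ (x1 ⊕ (¬¬(x6 ⊕ x4) ↑ x4)) = F ⊕ T = T
((x4 ↔ (x1 ↓ x2)) ↔ (x5 ↔ x6)) ⊕ (x4 ⊕ (x1 ⊕ (¬¬(x6 ⊕ x4) ↑ x4))) = F ⊕ T = T
((x1 ⊕ x4) ↓ (x5 ↑ (x6 ↑ x1))) ↔ (((x4 ↔ (x1 ↓ x2)) ↔ (x5 ↔ x6)) ⊕ (x4 ⊕ (x1 ⊕ (¬¬(x6 ⊕ x4) ↑ x4)))) = F ↔ T = F
(x4 ↓ x2) ↓ (((x1 ⊕ x4) ↓ (x5 ↑ (x6 ↑ x1))) ↔ (((x4 ↔ (x1 ↓ x2)) ↔ (x5 ↔ x6)) ⊕ (x4 ⊕ (x1 ⊕ (¬¬(x6 ⊕ x4) ↑ x4))))) = F ↓ F = T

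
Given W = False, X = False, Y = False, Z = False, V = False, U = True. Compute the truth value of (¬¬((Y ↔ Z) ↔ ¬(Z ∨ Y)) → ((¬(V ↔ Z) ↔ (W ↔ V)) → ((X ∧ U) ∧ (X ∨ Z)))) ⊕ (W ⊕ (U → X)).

Y ↔ Z = False ↔ False = True
Z ∨ Y = False ∨ False = False
¬(Z ∨ Y) = ¬False = True
(Y ↔ Z) ↔ ¬(Z ∨ Y) = True ↔ True = True
¬((Y ↔ Z) ↔ ¬(Z ∨ Y)) = ¬True = False
¬¬((Y ↔ Z) ↔ ¬(Z ∨ Y)) = ¬False = True
V ↔ Z = False ↔ False = True
¬(V ↔ Z) = ¬True = False
W ↔ V = False ↔ False = True
¬(V ↔ Z) ↔ (W ↔ V) = False ↔ True = False
X ∧ U = False ∧ True = False
X ∨ Z = False ∨ False = False
(X ∧ U) ∧ (X ∨ Z) = False ∧ False = False
(¬(V ↔ Z) ↔ (W ↔ V)) → ((X ∧ U) ∧ (X ∨ Z)) = False → False = True
¬¬((Y ↔ Z) ↔ ¬(Z ∨ Y)) → ((¬(V ↔ Z) ↔ (W ↔ V)) → ((X ∧ U) ∧ (X ∨ Z))) = True → True = True
U → X = True → False = False
W ⊕ (U → X) = False ⊕ False = False
(¬¬((Y ↔ Z) ↔ ¬(Z ∨ Y)) → ((¬(V ↔ Z) ↔ (W ↔ V)) → ((X ∧ U) ∧ (X ∨ Z)))) ⊕ (W ⊕ (U → X)) = True ⊕ False = True

True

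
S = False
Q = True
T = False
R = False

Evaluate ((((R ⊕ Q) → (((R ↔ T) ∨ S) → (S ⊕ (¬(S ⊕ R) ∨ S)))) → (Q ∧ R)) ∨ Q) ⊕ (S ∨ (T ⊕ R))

R ⊕ Q = False ⊕ True = True
R ↔ T = False ↔ False = True
(R ↔ T) ∨ S = True ∨ False = True
S ⊕ R = False ⊕ False = False
¬(S ⊕ R) = ¬False = True
¬(S ⊕ R) ∨ S = True ∨ False = True
S ⊕ (¬(S ⊕ R) ∨ S) = False ⊕ True = True
((R ↔ T) ∨ S) → (S ⊕ (¬(S ⊕ R) ∨ S)) = True → True = True
(R ⊕ Q) → (((R ↔ T) ∨ S) → (S ⊕ (¬(S ⊕ R) ∨ S))) = True → True = True
Q ∧ R = True ∧ False = False
((R ⊕ Q) → (((R ↔ T) ∨ S) → (S ⊕ (¬(S ⊕ R) ∨ S)))) → (Q ∧ R) = True → False = False
(((R ⊕ Q) → (((R ↔ T) ∨ S) → (S ⊕ (¬(S ⊕ R) ∨ S)))) → (Q ∧ R)) ∨ Q = False ∨ True = True
T ⊕ R = False ⊕ False = False
S ∨ (T ⊕ R) = False ∨ False = False
((((R ⊕ Q) → (((R ↔ T) ∨ S) → (S ⊕ (¬(S ⊕ R) ∨ S)))) → (Q ∧ R)) ∨ Q) ⊕ (S ∨ (T ⊕ R)) = True ⊕ False = True

True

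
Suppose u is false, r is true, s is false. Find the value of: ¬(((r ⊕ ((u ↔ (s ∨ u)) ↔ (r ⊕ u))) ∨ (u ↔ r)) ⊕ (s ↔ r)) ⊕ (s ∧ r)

s ∨ u = False ∨ False = False
u ↔ (s ∨ u) = False ↔ False = True
r ⊕ u = True ⊕ False = True
(u ↔ (s ∨ u)) ↔ (r ⊕ u) = True ↔ True = True
r ⊕ ((u ↔ (s ∨ u)) ↔ (r ⊕ u)) = True ⊕ True = False
u ↔ r = False ↔ True = False
(r ⊕ ((u ↔ (s ∨ u)) ↔ (r ⊕ u))) ∨ (u ↔ r) = False ∨ False = False
s ↔ r = False ↔ True = False
((r ⊕ ((u ↔ (s ∨ u)) ↔ (r ⊕ u))) ∨ (u ↔ r)) ⊕ (s ↔ r) = False ⊕ False = False
¬(((r ⊕ ((u ↔ (s ∨ u)) ↔ (r ⊕ u))) ∨ (u ↔ r)) ⊕ (s ↔ r)) = ¬False = True
s ∧ r = False ∧ True = False
¬(((r ⊕ ((u ↔ (s ∨ u)) ↔ (r ⊕ u))) ∨ (u ↔ r)) ⊕ (s ↔ r)) ⊕ (s ∧ r) = True ⊕ False = True

True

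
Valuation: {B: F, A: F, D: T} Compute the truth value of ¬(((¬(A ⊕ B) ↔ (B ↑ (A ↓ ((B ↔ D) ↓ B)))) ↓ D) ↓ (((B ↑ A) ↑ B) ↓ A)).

F

A ⊕ B = F ⊕ F = F
¬(A ⊕ B) = ¬F = T
B ↔ D = F ↔ T = F
(B ↔ D) ↓ B = F ↓ F = T
A ↓ ((B ↔ D) ↓ B) = F ↓ T = F
B ↑ (A ↓ ((B ↔ D) ↓ B)) = F ↑ F = T
¬(A ⊕ B) ↔ (B ↑ (A ↓ ((B ↔ D) ↓ B))) = T ↔ T = T
(¬(A ⊕ B) ↔ (B ↑ (A ↓ ((B ↔ D) ↓ B)))) ↓ D = T ↓ T = F
B ↑ A = F ↑ F = T
(B ↑ A) ↑ B = T ↑ F = T
((B ↑ A) ↑ B) ↓ A = T ↓ F = F
((¬(A ⊕ B) ↔ (B ↑ (A ↓ ((B ↔ D) ↓ B)))) ↓ D) ↓ (((B ↑ A) ↑ B) ↓ A) = F ↓ F = T
¬(((¬(A ⊕ B) ↔ (B ↑ (A ↓ ((B ↔ D) ↓ B)))) ↓ D) ↓ (((B ↑ A) ↑ B) ↓ A)) = ¬T = F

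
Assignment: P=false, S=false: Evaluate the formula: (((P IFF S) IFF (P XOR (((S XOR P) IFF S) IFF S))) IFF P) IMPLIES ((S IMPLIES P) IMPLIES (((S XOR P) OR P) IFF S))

true

P IFF S = false IFF false = true
S XOR P = false XOR false = false
(S XOR P) IFF S = false IFF false = true
((S XOR P) IFF S) IFF S = true IFF false = false
P XOR (((S XOR P) IFF S) IFF S) = false XOR false = false
(P IFF S) IFF (P XOR (((S XOR P) IFF S) IFF S)) = true IFF false = false
((P IFF S) IFF (P XOR (((S XOR P) IFF S) IFF S))) IFF P = false IFF false = true
S IMPLIES P = false IMPLIES false = true
S XOR P = false XOR false = false
(S XOR P) OR P = false OR false = false
((S XOR P) OR P) IFF S = false IFF false = true
(S IMPLIES P) IMPLIES (((S XOR P) OR P) IFF S) = true IMPLIES true = true
(((P IFF S) IFF (P XOR (((S XOR P) IFF S) IFF S))) IFF P) IMPLIES ((S IMPLIES P) IMPLIES (((S XOR P) OR P) IFF S)) = true IMPLIES true = true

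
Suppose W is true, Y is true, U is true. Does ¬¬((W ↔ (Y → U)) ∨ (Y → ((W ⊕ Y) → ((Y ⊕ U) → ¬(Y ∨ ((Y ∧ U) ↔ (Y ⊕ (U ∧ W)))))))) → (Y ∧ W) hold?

True

Y → U = True → True = True
W ↔ (Y → U) = True ↔ True = True
W ⊕ Y = True ⊕ True = False
Y ⊕ U = True ⊕ True = False
Y ∧ U = True ∧ True = True
U ∧ W = True ∧ True = True
Y ⊕ (U ∧ W) = True ⊕ True = False
(Y ∧ U) ↔ (Y ⊕ (U ∧ W)) = True ↔ False = False
Y ∨ ((Y ∧ U) ↔ (Y ⊕ (U ∧ W))) = True ∨ False = True
¬(Y ∨ ((Y ∧ U) ↔ (Y ⊕ (U ∧ W)))) = ¬True = False
(Y ⊕ U) → ¬(Y ∨ ((Y ∧ U) ↔ (Y ⊕ (U ∧ W)))) = False → False = True
(W ⊕ Y) → ((Y ⊕ U) → ¬(Y ∨ ((Y ∧ U) ↔ (Y ⊕ (U ∧ W))))) = False → True = True
Y → ((W ⊕ Y) → ((Y ⊕ U) → ¬(Y ∨ ((Y ∧ U) ↔ (Y ⊕ (U ∧ W)))))) = True → True = True
(W ↔ (Y → U)) ∨ (Y → ((W ⊕ Y) → ((Y ⊕ U) → ¬(Y ∨ ((Y ∧ U) ↔ (Y ⊕ (U ∧ W))))))) = True ∨ True = True
¬((W ↔ (Y → U)) ∨ (Y → ((W ⊕ Y) → ((Y ⊕ U) → ¬(Y ∨ ((Y ∧ U) ↔ (Y ⊕ (U ∧ W)))))))) = ¬True = False
¬¬((W ↔ (Y → U)) ∨ (Y → ((W ⊕ Y) → ((Y ⊕ U) → ¬(Y ∨ ((Y ∧ U) ↔ (Y ⊕ (U ∧ W)))))))) = ¬False = True
Y ∧ W = True ∧ True = True
¬¬((W ↔ (Y → U)) ∨ (Y → ((W ⊕ Y) → ((Y ⊕ U) → ¬(Y ∨ ((Y ∧ U) ↔ (Y ⊕ (U ∧ W)))))))) → (Y ∧ W) = True → True = True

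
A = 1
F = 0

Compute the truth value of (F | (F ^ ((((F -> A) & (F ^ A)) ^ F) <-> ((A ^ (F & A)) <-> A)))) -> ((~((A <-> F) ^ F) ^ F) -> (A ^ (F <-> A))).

Substituting A=1, F=0:
F -> A = 0 -> 1 = 1
F ^ A = 0 ^ 1 = 1
(F -> A) & (F ^ A) = 1 & 1 = 1
((F -> A) & (F ^ A)) ^ F = 1 ^ 0 = 1
F & A = 0 & 1 = 0
A ^ (F & A) = 1 ^ 0 = 1
(A ^ (F & A)) <-> A = 1 <-> 1 = 1
(((F -> A) & (F ^ A)) ^ F) <-> ((A ^ (F & A)) <-> A) = 1 <-> 1 = 1
F ^ ((((F -> A) & (F ^ A)) ^ F) <-> ((A ^ (F & A)) <-> A)) = 0 ^ 1 = 1
F | (F ^ ((((F -> A) & (F ^ A)) ^ F) <-> ((A ^ (F & A)) <-> A))) = 0 | 1 = 1
A <-> F = 1 <-> 0 = 0
(A <-> F) ^ F = 0 ^ 0 = 0
~((A <-> F) ^ F) = ~0 = 1
~((A <-> F) ^ F) ^ F = 1 ^ 0 = 1
F <-> A = 0 <-> 1 = 0
A ^ (F <-> A) = 1 ^ 0 = 1
(~((A <-> F) ^ F) ^ F) -> (A ^ (F <-> A)) = 1 -> 1 = 1
(F | (F ^ ((((F -> A) & (F ^ A)) ^ F) <-> ((A ^ (F & A)) <-> A)))) -> ((~((A <-> F) ^ F) ^ F) -> (A ^ (F <-> A))) = 1 -> 1 = 1

1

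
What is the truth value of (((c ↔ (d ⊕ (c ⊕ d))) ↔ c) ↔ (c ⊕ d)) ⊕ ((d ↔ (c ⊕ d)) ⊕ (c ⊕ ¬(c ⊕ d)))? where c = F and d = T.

c ⊕ d = F ⊕ T = T
d ⊕ (c ⊕ d) = T ⊕ T = F
c ↔ (d ⊕ (c ⊕ d)) = F ↔ F = T
(c ↔ (d ⊕ (c ⊕ d))) ↔ c = T ↔ F = F
c ⊕ d = F ⊕ T = T
((c ↔ (d ⊕ (c ⊕ d))) ↔ c) ↔ (c ⊕ d) = F ↔ T = F
c ⊕ d = F ⊕ T = T
d ↔ (c ⊕ d) = T ↔ T = T
c ⊕ d = F ⊕ T = T
¬(c ⊕ d) = ¬T = F
c ⊕ ¬(c ⊕ d) = F ⊕ F = F
(d ↔ (c ⊕ d)) ⊕ (c ⊕ ¬(c ⊕ d)) = T ⊕ F = T
(((c ↔ (d ⊕ (c ⊕ d))) ↔ c) ↔ (c ⊕ d)) ⊕ ((d ↔ (c ⊕ d)) ⊕ (c ⊕ ¬(c ⊕ d))) = F ⊕ T = T

T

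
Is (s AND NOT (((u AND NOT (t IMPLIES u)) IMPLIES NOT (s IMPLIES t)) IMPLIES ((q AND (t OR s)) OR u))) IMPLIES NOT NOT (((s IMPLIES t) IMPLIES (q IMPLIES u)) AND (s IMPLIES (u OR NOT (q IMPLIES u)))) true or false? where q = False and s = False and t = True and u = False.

t IMPLIES u = True IMPLIES False = False
NOT (t IMPLIES u) = NOT False = True
u AND NOT (t IMPLIES u) = False AND True = False
s IMPLIES t = False IMPLIES True = True
NOT (s IMPLIES t) = NOT True = False
(u AND NOT (t IMPLIES u)) IMPLIES NOT (s IMPLIES t) = False IMPLIES False = True
t OR s = True OR False = True
q AND (t OR s) = False AND True = False
(q AND (t OR s)) OR u = False OR False = False
((u AND NOT (t IMPLIES u)) IMPLIES NOT (s IMPLIES t)) IMPLIES ((q AND (t OR s)) OR u) = True IMPLIES False = False
NOT (((u AND NOT (t IMPLIES u)) IMPLIES NOT (s IMPLIES t)) IMPLIES ((q AND (t OR s)) OR u)) = NOT False = True
s AND NOT (((u AND NOT (t IMPLIES u)) IMPLIES NOT (s IMPLIES t)) IMPLIES ((q AND (t OR s)) OR u)) = False AND True = False
s IMPLIES t = False IMPLIES True = True
q IMPLIES u = False IMPLIES False = True
(s IMPLIES t) IMPLIES (q IMPLIES u) = True IMPLIES True = True
q IMPLIES u = False IMPLIES False = True
NOT (q IMPLIES u) = NOT True = False
u OR NOT (q IMPLIES u) = False OR False = False
s IMPLIES (u OR NOT (q IMPLIES u)) = False IMPLIES False = True
((s IMPLIES t) IMPLIES (q IMPLIES u)) AND (s IMPLIES (u OR NOT (q IMPLIES u))) = True AND True = True
NOT (((s IMPLIES t) IMPLIES (q IMPLIES u)) AND (s IMPLIES (u OR NOT (q IMPLIES u)))) = NOT True = False
NOT NOT (((s IMPLIES t) IMPLIES (q IMPLIES u)) AND (s IMPLIES (u OR NOT (q IMPLIES u)))) = NOT False = True
(s AND NOT (((u AND NOT (t IMPLIES u)) IMPLIES NOT (s IMPLIES t)) IMPLIES ((q AND (t OR s)) OR u))) IMPLIES NOT NOT (((s IMPLIES t) IMPLIES (q IMPLIES u)) AND (s IMPLIES (u OR NOT (q IMPLIES u)))) = False IMPLIES True = True

True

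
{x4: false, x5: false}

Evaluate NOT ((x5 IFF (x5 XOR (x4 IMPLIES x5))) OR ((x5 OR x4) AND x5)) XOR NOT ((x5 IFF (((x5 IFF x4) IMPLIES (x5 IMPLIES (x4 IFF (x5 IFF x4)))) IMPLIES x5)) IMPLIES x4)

x4 IMPLIES x5 = false IMPLIES false = true
x5 XOR (x4 IMPLIES x5) = false XOR true = true
x5 IFF (x5 XOR (x4 IMPLIES x5)) = false IFF true = false
x5 OR x4 = false OR false = false
(x5 OR x4) AND x5 = false AND false = false
(x5 IFF (x5 XOR (x4 IMPLIES x5))) OR ((x5 OR x4) AND x5) = false OR false = false
NOT ((x5 IFF (x5 XOR (x4 IMPLIES x5))) OR ((x5 OR x4) AND x5)) = NOT false = true
x5 IFF x4 = false IFF false = true
x5 IFF x4 = false IFF false = true
x4 IFF (x5 IFF x4) = false IFF true = false
x5 IMPLIES (x4 IFF (x5 IFF x4)) = false IMPLIES false = true
(x5 IFF x4) IMPLIES (x5 IMPLIES (x4 IFF (x5 IFF x4))) = true IMPLIES true = true
((x5 IFF x4) IMPLIES (x5 IMPLIES (x4 IFF (x5 IFF x4)))) IMPLIES x5 = true IMPLIES false = false
x5 IFF (((x5 IFF x4) IMPLIES (x5 IMPLIES (x4 IFF (x5 IFF x4)))) IMPLIES x5) = false IFF false = true
(x5 IFF (((x5 IFF x4) IMPLIES (x5 IMPLIES (x4 IFF (x5 IFF x4)))) IMPLIES x5)) IMPLIES x4 = true IMPLIES false = false
NOT ((x5 IFF (((x5 IFF x4) IMPLIES (x5 IMPLIES (x4 IFF (x5 IFF x4)))) IMPLIES x5)) IMPLIES x4) = NOT false = true
NOT ((x5 IFF (x5 XOR (x4 IMPLIES x5))) OR ((x5 OR x4) AND x5)) XOR NOT ((x5 IFF (((x5 IFF x4) IMPLIES (x5 IMPLIES (x4 IFF (x5 IFF x4)))) IMPLIES x5)) IMPLIES x4) = true XOR true = false

false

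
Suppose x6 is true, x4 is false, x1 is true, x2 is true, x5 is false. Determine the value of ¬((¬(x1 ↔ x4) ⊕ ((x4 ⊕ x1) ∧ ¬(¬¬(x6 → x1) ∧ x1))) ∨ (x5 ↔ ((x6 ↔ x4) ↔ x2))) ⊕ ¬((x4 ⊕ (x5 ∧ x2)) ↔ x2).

x1 ↔ x4 = True ↔ False = False
¬(x1 ↔ x4) = ¬False = True
x4 ⊕ x1 = False ⊕ True = True
x6 → x1 = True → True = True
¬(x6 → x1) = ¬True = False
¬¬(x6 → x1) = ¬False = True
¬¬(x6 → x1) ∧ x1 = True ∧ True = True
¬(¬¬(x6 → x1) ∧ x1) = ¬True = False
(x4 ⊕ x1) ∧ ¬(¬¬(x6 → x1) ∧ x1) = True ∧ False = False
¬(x1 ↔ x4) ⊕ ((x4 ⊕ x1) ∧ ¬(¬¬(x6 → x1) ∧ x1)) = True ⊕ False = True
x6 ↔ x4 = True ↔ False = False
(x6 ↔ x4) ↔ x2 = False ↔ True = False
x5 ↔ ((x6 ↔ x4) ↔ x2) = False ↔ False = True
(¬(x1 ↔ x4) ⊕ ((x4 ⊕ x1) ∧ ¬(¬¬(x6 → x1) ∧ x1))) ∨ (x5 ↔ ((x6 ↔ x4) ↔ x2)) = True ∨ True = True
¬((¬(x1 ↔ x4) ⊕ ((x4 ⊕ x1) ∧ ¬(¬¬(x6 → x1) ∧ x1))) ∨ (x5 ↔ ((x6 ↔ x4) ↔ x2))) = ¬True = False
x5 ∧ x2 = False ∧ True = False
x4 ⊕ (x5 ∧ x2) = False ⊕ False = False
(x4 ⊕ (x5 ∧ x2)) ↔ x2 = False ↔ True = False
¬((x4 ⊕ (x5 ∧ x2)) ↔ x2) = ¬False = True
¬((¬(x1 ↔ x4) ⊕ ((x4 ⊕ x1) ∧ ¬(¬¬(x6 → x1) ∧ x1))) ∨ (x5 ↔ ((x6 ↔ x4) ↔ x2))) ⊕ ¬((x4 ⊕ (x5 ∧ x2)) ↔ x2) = False ⊕ True = True

True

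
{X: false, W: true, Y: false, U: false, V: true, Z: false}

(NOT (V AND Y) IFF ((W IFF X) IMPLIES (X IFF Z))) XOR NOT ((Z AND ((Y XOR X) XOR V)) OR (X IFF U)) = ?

Substituting X=false, W=true, Y=false, U=false, V=true, Z=false:
V AND Y = true AND false = false
NOT (V AND Y) = NOT false = true
W IFF X = true IFF false = false
X IFF Z = false IFF false = true
(W IFF X) IMPLIES (X IFF Z) = false IMPLIES true = true
NOT (V AND Y) IFF ((W IFF X) IMPLIES (X IFF Z)) = true IFF true = true
Y XOR X = false XOR false = false
(Y XOR X) XOR V = false XOR true = true
Z AND ((Y XOR X) XOR V) = false AND true = false
X IFF U = false IFF false = true
(Z AND ((Y XOR X) XOR V)) OR (X IFF U) = false OR true = true
NOT ((Z AND ((Y XOR X) XOR V)) OR (X IFF U)) = NOT true = false
(NOT (V AND Y) IFF ((W IFF X) IMPLIES (X IFF Z))) XOR NOT ((Z AND ((Y XOR X) XOR V)) OR (X IFF U)) = true XOR false = true

true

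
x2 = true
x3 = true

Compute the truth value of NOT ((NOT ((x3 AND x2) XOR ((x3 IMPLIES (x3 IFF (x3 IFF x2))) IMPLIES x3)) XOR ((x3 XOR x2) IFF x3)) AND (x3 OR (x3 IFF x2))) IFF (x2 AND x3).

x3 AND x2 = true AND true = true
x3 IFF x2 = true IFF true = true
x3 IFF (x3 IFF x2) = true IFF true = true
x3 IMPLIES (x3 IFF (x3 IFF x2)) = true IMPLIES true = true
(x3 IMPLIES (x3 IFF (x3 IFF x2))) IMPLIES x3 = true IMPLIES true = true
(x3 AND x2) XOR ((x3 IMPLIES (x3 IFF (x3 IFF x2))) IMPLIES x3) = true XOR true = false
NOT ((x3 AND x2) XOR ((x3 IMPLIES (x3 IFF (x3 IFF x2))) IMPLIES x3)) = NOT false = true
x3 XOR x2 = true XOR true = false
(x3 XOR x2) IFF x3 = false IFF true = false
NOT ((x3 AND x2) XOR ((x3 IMPLIES (x3 IFF (x3 IFF x2))) IMPLIES x3)) XOR ((x3 XOR x2) IFF x3) = true XOR false = true
x3 IFF x2 = true IFF true = true
x3 OR (x3 IFF x2) = true OR true = true
(NOT ((x3 AND x2) XOR ((x3 IMPLIES (x3 IFF (x3 IFF x2))) IMPLIES x3)) XOR ((x3 XOR x2) IFF x3)) AND (x3 OR (x3 IFF x2)) = true AND true = true
NOT ((NOT ((x3 AND x2) XOR ((x3 IMPLIES (x3 IFF (x3 IFF x2))) IMPLIES x3)) XOR ((x3 XOR x2) IFF x3)) AND (x3 OR (x3 IFF x2))) = NOT true = false
x2 AND x3 = true AND true = true
NOT ((NOT ((x3 AND x2) XOR ((x3 IMPLIES (x3 IFF (x3 IFF x2))) IMPLIES x3)) XOR ((x3 XOR x2) IFF x3)) AND (x3 OR (x3 IFF x2))) IFF (x2 AND x3) = false IFF true = false

false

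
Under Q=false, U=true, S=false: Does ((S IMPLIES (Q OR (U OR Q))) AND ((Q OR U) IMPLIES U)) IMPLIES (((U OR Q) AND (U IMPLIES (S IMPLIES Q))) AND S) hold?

false

U OR Q = true OR false = true
Q OR (U OR Q) = false OR true = true
S IMPLIES (Q OR (U OR Q)) = false IMPLIES true = true
Q OR U = false OR true = true
(Q OR U) IMPLIES U = true IMPLIES true = true
(S IMPLIES (Q OR (U OR Q))) AND ((Q OR U) IMPLIES U) = true AND true = true
U OR Q = true OR false = true
S IMPLIES Q = false IMPLIES false = true
U IMPLIES (S IMPLIES Q) = true IMPLIES true = true
(U OR Q) AND (U IMPLIES (S IMPLIES Q)) = true AND true = true
((U OR Q) AND (U IMPLIES (S IMPLIES Q))) AND S = true AND false = false
((S IMPLIES (Q OR (U OR Q))) AND ((Q OR U) IMPLIES U)) IMPLIES (((U OR Q) AND (U IMPLIES (S IMPLIES Q))) AND S) = true IMPLIES false = false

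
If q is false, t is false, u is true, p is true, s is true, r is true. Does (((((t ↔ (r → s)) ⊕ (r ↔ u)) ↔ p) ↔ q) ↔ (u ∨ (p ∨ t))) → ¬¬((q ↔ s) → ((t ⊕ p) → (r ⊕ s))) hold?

r → s = True → True = True
t ↔ (r → s) = False ↔ True = False
r ↔ u = True ↔ True = True
(t ↔ (r → s)) ⊕ (r ↔ u) = False ⊕ True = True
((t ↔ (r → s)) ⊕ (r ↔ u)) ↔ p = True ↔ True = True
(((t ↔ (r → s)) ⊕ (r ↔ u)) ↔ p) ↔ q = True ↔ False = False
p ∨ t = True ∨ False = True
u ∨ (p ∨ t) = True ∨ True = True
((((t ↔ (r → s)) ⊕ (r ↔ u)) ↔ p) ↔ q) ↔ (u ∨ (p ∨ t)) = False ↔ True = False
q ↔ s = False ↔ True = False
t ⊕ p = False ⊕ True = True
r ⊕ s = True ⊕ True = False
(t ⊕ p) → (r ⊕ s) = True → False = False
(q ↔ s) → ((t ⊕ p) → (r ⊕ s)) = False → False = True
¬((q ↔ s) → ((t ⊕ p) → (r ⊕ s))) = ¬True = False
¬¬((q ↔ s) → ((t ⊕ p) → (r ⊕ s))) = ¬False = True
(((((t ↔ (r → s)) ⊕ (r ↔ u)) ↔ p) ↔ q) ↔ (u ∨ (p ∨ t))) → ¬¬((q ↔ s) → ((t ⊕ p) → (r ⊕ s))) = False → True = True

True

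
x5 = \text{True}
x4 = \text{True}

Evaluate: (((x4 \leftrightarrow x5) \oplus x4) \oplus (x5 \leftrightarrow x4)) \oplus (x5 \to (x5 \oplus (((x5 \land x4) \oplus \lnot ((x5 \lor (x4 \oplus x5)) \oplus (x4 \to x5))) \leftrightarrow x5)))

\text{False}

x4 \leftrightarrow x5 = \text{True} \leftrightarrow \text{True} = \text{True}
(x4 \leftrightarrow x5) \oplus x4 = \text{True} \oplus \text{True} = \text{False}
x5 \leftrightarrow x4 = \text{True} \leftrightarrow \text{True} = \text{True}
((x4 \leftrightarrow x5) \oplus x4) \oplus (x5 \leftrightarrow x4) = \text{False} \oplus \text{True} = \text{True}
x5 \land x4 = \text{True} \land \text{True} = \text{True}
x4 \oplus x5 = \text{True} \oplus \text{True} = \text{False}
x5 \lor (x4 \oplus x5) = \text{True} \lor \text{False} = \text{True}
x4 \to x5 = \text{True} \to \text{True} = \text{True}
(x5 \lor (x4 \oplus x5)) \oplus (x4 \to x5) = \text{True} \oplus \text{True} = \text{False}
\lnot ((x5 \lor (x4 \oplus x5)) \oplus (x4 \to x5)) = \lnot \text{False} = \text{True}
(x5 \land x4) \oplus \lnot ((x5 \lor (x4 \oplus x5)) \oplus (x4 \to x5)) = \text{True} \oplus \text{True} = \text{False}
((x5 \land x4) \oplus \lnot ((x5 \lor (x4 \oplus x5)) \oplus (x4 \to x5))) \leftrightarrow x5 = \text{False} \leftrightarrow \text{True} = \text{False}
x5 \oplus (((x5 \land x4) \oplus \lnot ((x5 \lor (x4 \oplus x5)) \oplus (x4 \to x5))) \leftrightarrow x5) = \text{True} \oplus \text{False} = \text{True}
x5 \to (x5 \oplus (((x5 \land x4) \oplus \lnot ((x5 \lor (x4 \oplus x5)) \oplus (x4 \to x5))) \leftrightarrow x5)) = \text{True} \to \text{True} = \text{True}
(((x4 \leftrightarrow x5) \oplus x4) \oplus (x5 \leftrightarrow x4)) \oplus (x5 \to (x5 \oplus (((x5 \land x4) \oplus \lnot ((x5 \lor (x4 \oplus x5)) \oplus (x4 \to x5))) \leftrightarrow x5))) = \text{True} \oplus \text{True} = \text{False}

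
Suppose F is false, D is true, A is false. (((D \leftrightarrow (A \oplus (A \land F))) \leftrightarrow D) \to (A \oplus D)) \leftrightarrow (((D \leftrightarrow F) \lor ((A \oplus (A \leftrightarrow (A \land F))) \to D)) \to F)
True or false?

\text{False}

A \land F = \text{False} \land \text{False} = \text{False}
A \oplus (A \land F) = \text{False} \oplus \text{False} = \text{False}
D \leftrightarrow (A \oplus (A \land F)) = \text{True} \leftrightarrow \text{False} = \text{False}
(D \leftrightarrow (A \oplus (A \land F))) \leftrightarrow D = \text{False} \leftrightarrow \text{True} = \text{False}
A \oplus D = \text{False} \oplus \text{True} = \text{True}
((D \leftrightarrow (A \oplus (A \land F))) \leftrightarrow D) \to (A \oplus D) = \text{False} \to \text{True} = \text{True}
D \leftrightarrow F = \text{True} \leftrightarrow \text{False} = \text{False}
A \land F = \text{False} \land \text{False} = \text{False}
A \leftrightarrow (A \land F) = \text{False} \leftrightarrow \text{False} = \text{True}
A \oplus (A \leftrightarrow (A \land F)) = \text{False} \oplus \text{True} = \text{True}
(A \oplus (A \leftrightarrow (A \land F))) \to D = \text{True} \to \text{True} = \text{True}
(D \leftrightarrow F) \lor ((A \oplus (A \leftrightarrow (A \land F))) \to D) = \text{False} \lor \text{True} = \text{True}
((D \leftrightarrow F) \lor ((A \oplus (A \leftrightarrow (A \land F))) \to D)) \to F = \text{True} \to \text{False} = \text{False}
(((D \leftrightarrow (A \oplus (A \land F))) \leftrightarrow D) \to (A \oplus D)) \leftrightarrow (((D \leftrightarrow F) \lor ((A \oplus (A \leftrightarrow (A \land F))) \to D)) \to F) = \text{True} \leftrightarrow \text{False} = \text{False}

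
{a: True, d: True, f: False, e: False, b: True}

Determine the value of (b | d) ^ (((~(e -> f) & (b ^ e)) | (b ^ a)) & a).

Substituting a=True, d=True, f=False, e=False, b=True:
b | d = True | True = True
e -> f = False -> False = True
~(e -> f) = ~True = False
b ^ e = True ^ False = True
~(e -> f) & (b ^ e) = False & True = False
b ^ a = True ^ True = False
(~(e -> f) & (b ^ e)) | (b ^ a) = False | False = False
((~(e -> f) & (b ^ e)) | (b ^ a)) & a = False & True = False
(b | d) ^ (((~(e -> f) & (b ^ e)) | (b ^ a)) & a) = True ^ False = True

True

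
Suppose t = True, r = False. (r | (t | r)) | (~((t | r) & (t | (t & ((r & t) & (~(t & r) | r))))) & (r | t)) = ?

True

t | r = True | False = True
r | (t | r) = False | True = True
t | r = True | False = True
r & t = False & True = False
t & r = True & False = False
~(t & r) = ~False = True
~(t & r) | r = True | False = True
(r & t) & (~(t & r) | r) = False & True = False
t & ((r & t) & (~(t & r) | r)) = True & False = False
t | (t & ((r & t) & (~(t & r) | r))) = True | False = True
(t | r) & (t | (t & ((r & t) & (~(t & r) | r)))) = True & True = True
~((t | r) & (t | (t & ((r & t) & (~(t & r) | r))))) = ~True = False
r | t = False | True = True
~((t | r) & (t | (t & ((r & t) & (~(t & r) | r))))) & (r | t) = False & True = False
(r | (t | r)) | (~((t | r) & (t | (t & ((r & t) & (~(t & r) | r))))) & (r | t)) = True | False = True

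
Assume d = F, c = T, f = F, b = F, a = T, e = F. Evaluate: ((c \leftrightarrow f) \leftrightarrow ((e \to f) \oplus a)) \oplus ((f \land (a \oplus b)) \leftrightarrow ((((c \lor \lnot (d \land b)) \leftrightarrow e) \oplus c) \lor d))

c \leftrightarrow f = T \leftrightarrow F = F
e \to f = F \to F = T
(e \to f) \oplus a = T \oplus T = F
(c \leftrightarrow f) \leftrightarrow ((e \to f) \oplus a) = F \leftrightarrow F = T
a \oplus b = T \oplus F = T
f \land (a \oplus b) = F \land T = F
d \land b = F \land F = F
\lnot (d \land b) = \lnot F = T
c \lor \lnot (d \land b) = T \lor T = T
(c \lor \lnot (d \land b)) \leftrightarrow e = T \leftrightarrow F = F
((c \lor \lnot (d \land b)) \leftrightarrow e) \oplus c = F \oplus T = T
(((c \lor \lnot (d \land b)) \leftrightarrow e) \oplus c) \lor d = T \lor F = T
(f \land (a \oplus b)) \leftrightarrow ((((c \lor \lnot (d \land b)) \leftrightarrow e) \oplus c) \lor d) = F \leftrightarrow T = F
((c \leftrightarrow f) \leftrightarrow ((e \to f) \oplus a)) \oplus ((f \land (a \oplus b)) \leftrightarrow ((((c \lor \lnot (d \land b)) \leftrightarrow e) \oplus c) \lor d)) = T \oplus F = T

T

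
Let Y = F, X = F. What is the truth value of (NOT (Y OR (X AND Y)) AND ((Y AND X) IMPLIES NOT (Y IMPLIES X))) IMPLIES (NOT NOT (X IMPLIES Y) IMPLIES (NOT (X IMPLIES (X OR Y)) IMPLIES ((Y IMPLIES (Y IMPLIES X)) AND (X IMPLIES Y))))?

T

X AND Y = F AND F = F
Y OR (X AND Y) = F OR F = F
NOT (Y OR (X AND Y)) = NOT F = T
Y AND X = F AND F = F
Y IMPLIES X = F IMPLIES F = T
NOT (Y IMPLIES X) = NOT T = F
(Y AND X) IMPLIES NOT (Y IMPLIES X) = F IMPLIES F = T
NOT (Y OR (X AND Y)) AND ((Y AND X) IMPLIES NOT (Y IMPLIES X)) = T AND T = T
X IMPLIES Y = F IMPLIES F = T
NOT (X IMPLIES Y) = NOT T = F
NOT NOT (X IMPLIES Y) = NOT F = T
X OR Y = F OR F = F
X IMPLIES (X OR Y) = F IMPLIES F = T
NOT (X IMPLIES (X OR Y)) = NOT T = F
Y IMPLIES X = F IMPLIES F = T
Y IMPLIES (Y IMPLIES X) = F IMPLIES T = T
X IMPLIES Y = F IMPLIES F = T
(Y IMPLIES (Y IMPLIES X)) AND (X IMPLIES Y) = T AND T = T
NOT (X IMPLIES (X OR Y)) IMPLIES ((Y IMPLIES (Y IMPLIES X)) AND (X IMPLIES Y)) = F IMPLIES T = T
NOT NOT (X IMPLIES Y) IMPLIES (NOT (X IMPLIES (X OR Y)) IMPLIES ((Y IMPLIES (Y IMPLIES X)) AND (X IMPLIES Y))) = T IMPLIES T = T
(NOT (Y OR (X AND Y)) AND ((Y AND X) IMPLIES NOT (Y IMPLIES X))) IMPLIES (NOT NOT (X IMPLIES Y) IMPLIES (NOT (X IMPLIES (X OR Y)) IMPLIES ((Y IMPLIES (Y IMPLIES X)) AND (X IMPLIES Y)))) = T IMPLIES T = T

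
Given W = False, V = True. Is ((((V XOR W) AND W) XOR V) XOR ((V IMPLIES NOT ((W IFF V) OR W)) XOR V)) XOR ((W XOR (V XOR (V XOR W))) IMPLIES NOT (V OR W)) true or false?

False

V XOR W = True XOR False = True
(V XOR W) AND W = True AND False = False
((V XOR W) AND W) XOR V = False XOR True = True
W IFF V = False IFF True = False
(W IFF V) OR W = False OR False = False
NOT ((W IFF V) OR W) = NOT False = True
V IMPLIES NOT ((W IFF V) OR W) = True IMPLIES True = True
(V IMPLIES NOT ((W IFF V) OR W)) XOR V = True XOR True = False
(((V XOR W) AND W) XOR V) XOR ((V IMPLIES NOT ((W IFF V) OR W)) XOR V) = True XOR False = True
V XOR W = True XOR False = True
V XOR (V XOR W) = True XOR True = False
W XOR (V XOR (V XOR W)) = False XOR False = False
V OR W = True OR False = True
NOT (V OR W) = NOT True = False
(W XOR (V XOR (V XOR W))) IMPLIES NOT (V OR W) = False IMPLIES False = True
((((V XOR W) AND W) XOR V) XOR ((V IMPLIES NOT ((W IFF V) OR W)) XOR V)) XOR ((W XOR (V XOR (V XOR W))) IMPLIES NOT (V OR W)) = True XOR True = False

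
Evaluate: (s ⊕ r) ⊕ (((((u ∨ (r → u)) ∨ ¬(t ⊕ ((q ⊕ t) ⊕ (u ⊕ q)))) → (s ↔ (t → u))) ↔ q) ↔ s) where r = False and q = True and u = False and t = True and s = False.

False

Substituting r=False, q=True, u=False, t=True, s=False:
s ⊕ r = False ⊕ False = False
r → u = False → False = True
u ∨ (r → u) = False ∨ True = True
q ⊕ t = True ⊕ True = False
u ⊕ q = False ⊕ True = True
(q ⊕ t) ⊕ (u ⊕ q) = False ⊕ True = True
t ⊕ ((q ⊕ t) ⊕ (u ⊕ q)) = True ⊕ True = False
¬(t ⊕ ((q ⊕ t) ⊕ (u ⊕ q))) = ¬False = True
(u ∨ (r → u)) ∨ ¬(t ⊕ ((q ⊕ t) ⊕ (u ⊕ q))) = True ∨ True = True
t → u = True → False = False
s ↔ (t → u) = False ↔ False = True
((u ∨ (r → u)) ∨ ¬(t ⊕ ((q ⊕ t) ⊕ (u ⊕ q)))) → (s ↔ (t → u)) = True → True = True
(((u ∨ (r → u)) ∨ ¬(t ⊕ ((q ⊕ t) ⊕ (u ⊕ q)))) → (s ↔ (t → u))) ↔ q = True ↔ True = True
((((u ∨ (r → u)) ∨ ¬(t ⊕ ((q ⊕ t) ⊕ (u ⊕ q)))) → (s ↔ (t → u))) ↔ q) ↔ s = True ↔ False = False
(s ⊕ r) ⊕ (((((u ∨ (r → u)) ∨ ¬(t ⊕ ((q ⊕ t) ⊕ (u ⊕ q)))) → (s ↔ (t → u))) ↔ q) ↔ s) = False ⊕ False = False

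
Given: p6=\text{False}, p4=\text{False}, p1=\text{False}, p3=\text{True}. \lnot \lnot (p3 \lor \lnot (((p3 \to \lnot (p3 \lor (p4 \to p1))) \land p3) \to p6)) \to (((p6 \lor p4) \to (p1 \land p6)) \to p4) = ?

\text{False}

p4 \to p1 = \text{False} \to \text{False} = \text{True}
p3 \lor (p4 \to p1) = \text{True} \lor \text{True} = \text{True}
\lnot (p3 \lor (p4 \to p1)) = \lnot \text{True} = \text{False}
p3 \to \lnot (p3 \lor (p4 \to p1)) = \text{True} \to \text{False} = \text{False}
(p3 \to \lnot (p3 \lor (p4 \to p1))) \land p3 = \text{False} \land \text{True} = \text{False}
((p3 \to \lnot (p3 \lor (p4 \to p1))) \land p3) \to p6 = \text{False} \to \text{False} = \text{True}
\lnot (((p3 \to \lnot (p3 \lor (p4 \to p1))) \land p3) \to p6) = \lnot \text{True} = \text{False}
p3 \lor \lnot (((p3 \to \lnot (p3 \lor (p4 \to p1))) \land p3) \to p6) = \text{True} \lor \text{False} = \text{True}
\lnot (p3 \lor \lnot (((p3 \to \lnot (p3 \lor (p4 \to p1))) \land p3) \to p6)) = \lnot \text{True} = \text{False}
\lnot \lnot (p3 \lor \lnot (((p3 \to \lnot (p3 \lor (p4 \to p1))) \land p3) \to p6)) = \lnot \text{False} = \text{True}
p6 \lor p4 = \text{False} \lor \text{False} = \text{False}
p1 \land p6 = \text{False} \land \text{False} = \text{False}
(p6 \lor p4) \to (p1 \land p6) = \text{False} \to \text{False} = \text{True}
((p6 \lor p4) \to (p1 \land p6)) \to p4 = \text{True} \to \text{False} = \text{False}
\lnot \lnot (p3 \lor \lnot (((p3 \to \lnot (p3 \lor (p4 \to p1))) \land p3) \to p6)) \to (((p6 \lor p4) \to (p1 \land p6)) \to p4) = \text{True} \to \text{False} = \text{False}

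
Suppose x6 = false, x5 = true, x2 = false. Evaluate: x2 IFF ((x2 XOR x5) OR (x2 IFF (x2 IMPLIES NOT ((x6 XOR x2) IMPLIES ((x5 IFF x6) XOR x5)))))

Substituting x6=false, x5=true, x2=false:
x2 XOR x5 = false XOR true = true
x6 XOR x2 = false XOR false = false
x5 IFF x6 = true IFF false = false
(x5 IFF x6) XOR x5 = false XOR true = true
(x6 XOR x2) IMPLIES ((x5 IFF x6) XOR x5) = false IMPLIES true = true
NOT ((x6 XOR x2) IMPLIES ((x5 IFF x6) XOR x5)) = NOT true = false
x2 IMPLIES NOT ((x6 XOR x2) IMPLIES ((x5 IFF x6) XOR x5)) = false IMPLIES false = true
x2 IFF (x2 IMPLIES NOT ((x6 XOR x2) IMPLIES ((x5 IFF x6) XOR x5))) = false IFF true = false
(x2 XOR x5) OR (x2 IFF (x2 IMPLIES NOT ((x6 XOR x2) IMPLIES ((x5 IFF x6) XOR x5)))) = true OR false = true
x2 IFF ((x2 XOR x5) OR (x2 IFF (x2 IMPLIES NOT ((x6 XOR x2) IMPLIES ((x5 IFF x6) XOR x5))))) = false IFF true = false

false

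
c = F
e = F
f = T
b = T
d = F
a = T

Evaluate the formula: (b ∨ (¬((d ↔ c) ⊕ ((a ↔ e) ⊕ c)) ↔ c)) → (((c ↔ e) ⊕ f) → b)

d ↔ c = F ↔ F = T
a ↔ e = T ↔ F = F
(a ↔ e) ⊕ c = F ⊕ F = F
(d ↔ c) ⊕ ((a ↔ e) ⊕ c) = T ⊕ F = T
¬((d ↔ c) ⊕ ((a ↔ e) ⊕ c)) = ¬T = F
¬((d ↔ c) ⊕ ((a ↔ e) ⊕ c)) ↔ c = F ↔ F = T
b ∨ (¬((d ↔ c) ⊕ ((a ↔ e) ⊕ c)) ↔ c) = T ∨ T = T
c ↔ e = F ↔ F = T
(c ↔ e) ⊕ f = T ⊕ T = F
((c ↔ e) ⊕ f) → b = F → T = T
(b ∨ (¬((d ↔ c) ⊕ ((a ↔ e) ⊕ c)) ↔ c)) → (((c ↔ e) ⊕ f) → b) = T → T = T

T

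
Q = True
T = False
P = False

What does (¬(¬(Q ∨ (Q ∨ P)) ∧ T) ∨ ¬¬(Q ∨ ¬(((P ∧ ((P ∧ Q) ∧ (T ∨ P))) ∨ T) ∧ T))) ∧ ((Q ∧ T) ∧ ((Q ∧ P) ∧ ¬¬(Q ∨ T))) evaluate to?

Q ∨ P = True ∨ False = True
Q ∨ (Q ∨ P) = True ∨ True = True
¬(Q ∨ (Q ∨ P)) = ¬True = False
¬(Q ∨ (Q ∨ P)) ∧ T = False ∧ False = False
¬(¬(Q ∨ (Q ∨ P)) ∧ T) = ¬False = True
P ∧ Q = False ∧ True = False
T ∨ P = False ∨ False = False
(P ∧ Q) ∧ (T ∨ P) = False ∧ False = False
P ∧ ((P ∧ Q) ∧ (T ∨ P)) = False ∧ False = False
(P ∧ ((P ∧ Q) ∧ (T ∨ P))) ∨ T = False ∨ False = False
((P ∧ ((P ∧ Q) ∧ (T ∨ P))) ∨ T) ∧ T = False ∧ False = False
¬(((P ∧ ((P ∧ Q) ∧ (T ∨ P))) ∨ T) ∧ T) = ¬False = True
Q ∨ ¬(((P ∧ ((P ∧ Q) ∧ (T ∨ P))) ∨ T) ∧ T) = True ∨ True = True
¬(Q ∨ ¬(((P ∧ ((P ∧ Q) ∧ (T ∨ P))) ∨ T) ∧ T)) = ¬True = False
¬¬(Q ∨ ¬(((P ∧ ((P ∧ Q) ∧ (T ∨ P))) ∨ T) ∧ T)) = ¬False = True
¬(¬(Q ∨ (Q ∨ P)) ∧ T) ∨ ¬¬(Q ∨ ¬(((P ∧ ((P ∧ Q) ∧ (T ∨ P))) ∨ T) ∧ T)) = True ∨ True = True
Q ∧ T = True ∧ False = False
Q ∧ P = True ∧ False = False
Q ∨ T = True ∨ False = True
¬(Q ∨ T) = ¬True = False
¬¬(Q ∨ T) = ¬False = True
(Q ∧ P) ∧ ¬¬(Q ∨ T) = False ∧ True = False
(Q ∧ T) ∧ ((Q ∧ P) ∧ ¬¬(Q ∨ T)) = False ∧ False = False
(¬(¬(Q ∨ (Q ∨ P)) ∧ T) ∨ ¬¬(Q ∨ ¬(((P ∧ ((P ∧ Q) ∧ (T ∨ P))) ∨ T) ∧ T))) ∧ ((Q ∧ T) ∧ ((Q ∧ P) ∧ ¬¬(Q ∨ T))) = True ∧ False = False

False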